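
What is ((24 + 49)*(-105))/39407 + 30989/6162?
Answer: 1173951793/242825934 ≈ 4.8345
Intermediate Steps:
((24 + 49)*(-105))/39407 + 30989/6162 = (73*(-105))*(1/39407) + 30989*(1/6162) = -7665*1/39407 + 30989/6162 = -7665/39407 + 30989/6162 = 1173951793/242825934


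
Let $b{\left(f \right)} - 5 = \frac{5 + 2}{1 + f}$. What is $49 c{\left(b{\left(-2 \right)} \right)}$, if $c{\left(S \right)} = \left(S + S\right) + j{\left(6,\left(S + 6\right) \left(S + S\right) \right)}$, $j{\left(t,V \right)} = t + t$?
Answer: $392$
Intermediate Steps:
$b{\left(f \right)} = 5 + \frac{7}{1 + f}$ ($b{\left(f \right)} = 5 + \frac{5 + 2}{1 + f} = 5 + \frac{7}{1 + f}$)
$j{\left(t,V \right)} = 2 t$
$c{\left(S \right)} = 12 + 2 S$ ($c{\left(S \right)} = \left(S + S\right) + 2 \cdot 6 = 2 S + 12 = 12 + 2 S$)
$49 c{\left(b{\left(-2 \right)} \right)} = 49 \left(12 + 2 \frac{12 + 5 \left(-2\right)}{1 - 2}\right) = 49 \left(12 + 2 \frac{12 - 10}{-1}\right) = 49 \left(12 + 2 \left(\left(-1\right) 2\right)\right) = 49 \left(12 + 2 \left(-2\right)\right) = 49 \left(12 - 4\right) = 49 \cdot 8 = 392$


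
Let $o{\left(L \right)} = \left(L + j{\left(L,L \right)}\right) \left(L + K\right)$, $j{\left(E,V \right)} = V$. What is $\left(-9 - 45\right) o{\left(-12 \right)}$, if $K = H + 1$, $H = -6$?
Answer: $-22032$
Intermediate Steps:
$K = -5$ ($K = -6 + 1 = -5$)
$o{\left(L \right)} = 2 L \left(-5 + L\right)$ ($o{\left(L \right)} = \left(L + L\right) \left(L - 5\right) = 2 L \left(-5 + L\right)$)
$\left(-9 - 45\right) o{\left(-12 \right)} = \left(-9 - 45\right) 2 \left(-12\right) \left(-5 - 12\right) = - 54 \cdot 2 \left(-12\right) \left(-17\right) = \left(-54\right) 408 = -22032$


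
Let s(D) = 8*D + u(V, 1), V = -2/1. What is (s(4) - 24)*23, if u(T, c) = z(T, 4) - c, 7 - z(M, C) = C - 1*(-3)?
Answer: 161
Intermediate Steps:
V = -2 (V = -2*1 = -2)
z(M, C) = 4 - C (z(M, C) = 7 - (C - 1*(-3)) = 7 - (C + 3) = 7 - (3 + C) = 7 + (-3 - C) = 4 - C)
u(T, c) = -c (u(T, c) = (4 - 1*4) - c = (4 - 4) - c = 0 - c = -c)
s(D) = -1 + 8*D (s(D) = 8*D - 1*1 = 8*D - 1 = -1 + 8*D)
(s(4) - 24)*23 = ((-1 + 8*4) - 24)*23 = ((-1 + 32) - 24)*23 = (31 - 24)*23 = 7*23 = 161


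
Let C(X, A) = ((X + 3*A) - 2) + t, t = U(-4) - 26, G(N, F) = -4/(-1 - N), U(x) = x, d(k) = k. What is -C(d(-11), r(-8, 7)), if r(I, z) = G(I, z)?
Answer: 313/7 ≈ 44.714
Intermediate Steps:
t = -30 (t = -4 - 26 = -30)
r(I, z) = 4/(1 + I)
C(X, A) = -32 + X + 3*A (C(X, A) = ((X + 3*A) - 2) - 30 = (-2 + X + 3*A) - 30 = -32 + X + 3*A)
-C(d(-11), r(-8, 7)) = -(-32 - 11 + 3*(4/(1 - 8))) = -(-32 - 11 + 3*(4/(-7))) = -(-32 - 11 + 3*(4*(-⅐))) = -(-32 - 11 + 3*(-4/7)) = -(-32 - 11 - 12/7) = -1*(-313/7) = 313/7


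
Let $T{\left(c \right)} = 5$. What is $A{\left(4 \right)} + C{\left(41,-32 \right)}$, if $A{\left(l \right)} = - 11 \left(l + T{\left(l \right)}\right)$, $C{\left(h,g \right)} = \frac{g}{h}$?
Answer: $- \frac{4091}{41} \approx -99.781$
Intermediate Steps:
$A{\left(l \right)} = -55 - 11 l$ ($A{\left(l \right)} = - 11 \left(l + 5\right) = - 11 \left(5 + l\right) = -55 - 11 l$)
$A{\left(4 \right)} + C{\left(41,-32 \right)} = \left(-55 - 44\right) - \frac{32}{41} = -99 - \frac{32}{41} = - \frac{4091}{41}$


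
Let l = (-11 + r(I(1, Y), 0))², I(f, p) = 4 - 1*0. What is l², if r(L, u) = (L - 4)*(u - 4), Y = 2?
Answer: 14641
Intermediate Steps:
I(f, p) = 4 (I(f, p) = 4 + 0 = 4)
r(L, u) = (-4 + L)*(-4 + u)
l = 121 (l = (-11 + (16 - 4*4 - 4*0 + 4*0))² = (-11 + (16 - 16 + 0 + 0))² = (-11 + 0)² = (-11)² = 121)
l² = 121² = 14641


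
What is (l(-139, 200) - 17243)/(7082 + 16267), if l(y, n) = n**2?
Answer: 22757/23349 ≈ 0.97465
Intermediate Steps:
(l(-139, 200) - 17243)/(7082 + 16267) = (200**2 - 17243)/(7082 + 16267) = (40000 - 17243)/23349 = 22757*(1/23349) = 22757/23349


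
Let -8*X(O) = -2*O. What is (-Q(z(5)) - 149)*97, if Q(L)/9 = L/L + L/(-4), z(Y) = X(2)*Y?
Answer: -118243/8 ≈ -14780.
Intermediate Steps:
X(O) = O/4 (X(O) = -(-1)*O/4 = O/4)
z(Y) = Y/2 (z(Y) = ((¼)*2)*Y = Y/2)
Q(L) = 9 - 9*L/4 (Q(L) = 9*(L/L + L/(-4)) = 9*(1 + L*(-¼)) = 9*(1 - L/4) = 9 - 9*L/4)
(-Q(z(5)) - 149)*97 = (-(9 - 9*5/8) - 149)*97 = (-(9 - 9/4*5/2) - 149)*97 = (-(9 - 45/8) - 149)*97 = (-1*27/8 - 149)*97 = (-27/8 - 149)*97 = -1219/8*97 = -118243/8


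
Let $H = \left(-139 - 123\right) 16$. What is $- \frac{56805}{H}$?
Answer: $\frac{56805}{4192} \approx 13.551$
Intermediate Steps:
$H = -4192$ ($H = \left(-262\right) 16 = -4192$)
$- \frac{56805}{H} = - \frac{56805}{-4192} = \left(-56805\right) \left(- \frac{1}{4192}\right) = \frac{56805}{4192}$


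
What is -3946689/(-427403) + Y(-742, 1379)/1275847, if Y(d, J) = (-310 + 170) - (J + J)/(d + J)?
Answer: 458213176662051/49622376016031 ≈ 9.2340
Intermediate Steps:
Y(d, J) = -140 - 2*J/(J + d)
-3946689/(-427403) + Y(-742, 1379)/1275847 = -3946689/(-427403) + (2*(-71*1379 - 70*(-742))/(1379 - 742))/1275847 = -3946689*(-1/427403) + (2*(-97909 + 51940)/637)*(1/1275847) = 3946689/427403 + (2*(1/637)*(-45969))*(1/1275847) = 3946689/427403 - 13134/91*1/1275847 = 3946689/427403 - 13134/116102077 = 458213176662051/49622376016031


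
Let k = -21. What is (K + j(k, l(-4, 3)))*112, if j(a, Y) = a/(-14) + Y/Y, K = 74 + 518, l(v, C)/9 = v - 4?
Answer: 66584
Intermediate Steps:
l(v, C) = -36 + 9*v (l(v, C) = 9*(v - 4) = 9*(-4 + v) = -36 + 9*v)
K = 592
j(a, Y) = 1 - a/14 (j(a, Y) = a*(-1/14) + 1 = -a/14 + 1 = 1 - a/14)
(K + j(k, l(-4, 3)))*112 = (592 + (1 - 1/14*(-21)))*112 = (592 + (1 + 3/2))*112 = (592 + 5/2)*112 = (1189/2)*112 = 66584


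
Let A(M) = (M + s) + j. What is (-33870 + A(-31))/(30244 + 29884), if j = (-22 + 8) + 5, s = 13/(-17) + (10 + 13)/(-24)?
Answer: -13835983/24532224 ≈ -0.56399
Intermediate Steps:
s = -703/408 (s = 13*(-1/17) + 23*(-1/24) = -13/17 - 23/24 = -703/408 ≈ -1.7230)
j = -9 (j = -14 + 5 = -9)
A(M) = -4375/408 + M (A(M) = (M - 703/408) - 9 = (-703/408 + M) - 9 = -4375/408 + M)
(-33870 + A(-31))/(30244 + 29884) = (-33870 + (-4375/408 - 31))/(30244 + 29884) = (-33870 - 17023/408)/60128 = -13835983/408*1/60128 = -13835983/24532224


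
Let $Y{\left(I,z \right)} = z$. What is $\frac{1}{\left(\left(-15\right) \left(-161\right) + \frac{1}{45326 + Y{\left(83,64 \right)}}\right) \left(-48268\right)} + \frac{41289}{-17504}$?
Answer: $- \frac{54614882130677553}{23153355453961568} \approx -2.3588$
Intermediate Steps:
$\frac{1}{\left(\left(-15\right) \left(-161\right) + \frac{1}{45326 + Y{\left(83,64 \right)}}\right) \left(-48268\right)} + \frac{41289}{-17504} = \frac{1}{\left(\left(-15\right) \left(-161\right) + \frac{1}{45326 + 64}\right) \left(-48268\right)} + \frac{41289}{-17504} = \frac{1}{2415 + \frac{1}{45390}} \left(- \frac{1}{48268}\right) + 41289 \left(- \frac{1}{17504}\right) = \frac{1}{2415 + \frac{1}{45390}} \left(- \frac{1}{48268}\right) - \frac{41289}{17504} = \frac{1}{\frac{109616851}{45390}} \left(- \frac{1}{48268}\right) - \frac{41289}{17504} = \frac{45390}{109616851} \left(- \frac{1}{48268}\right) - \frac{41289}{17504} = - \frac{22695}{2645493082034} - \frac{41289}{17504} = - \frac{54614882130677553}{23153355453961568}$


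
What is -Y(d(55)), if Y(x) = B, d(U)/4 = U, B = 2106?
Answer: -2106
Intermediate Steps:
d(U) = 4*U
Y(x) = 2106
-Y(d(55)) = -1*2106 = -2106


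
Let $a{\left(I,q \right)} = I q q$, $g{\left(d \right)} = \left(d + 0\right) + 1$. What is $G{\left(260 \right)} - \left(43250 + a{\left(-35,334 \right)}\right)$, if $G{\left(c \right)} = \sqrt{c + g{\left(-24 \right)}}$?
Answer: $3861210 + \sqrt{237} \approx 3.8612 \cdot 10^{6}$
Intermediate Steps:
$g{\left(d \right)} = 1 + d$ ($g{\left(d \right)} = d + 1 = 1 + d$)
$a{\left(I,q \right)} = I q^{2}$
$G{\left(c \right)} = \sqrt{-23 + c}$ ($G{\left(c \right)} = \sqrt{c + \left(1 - 24\right)} = \sqrt{c - 23} = \sqrt{-23 + c}$)
$G{\left(260 \right)} - \left(43250 + a{\left(-35,334 \right)}\right) = \sqrt{-23 + 260} - \left(43250 - 35 \cdot 334^{2}\right) = \sqrt{237} - \left(43250 - 3904460\right) = \sqrt{237} - -3861210 = \sqrt{237} + 3861210 = 3861210 + \sqrt{237}$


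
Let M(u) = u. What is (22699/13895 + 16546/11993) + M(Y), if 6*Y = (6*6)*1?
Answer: 1501992187/166642735 ≈ 9.0132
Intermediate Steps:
Y = 6 (Y = ((6*6)*1)/6 = (36*1)/6 = (1/6)*36 = 6)
(22699/13895 + 16546/11993) + M(Y) = (22699/13895 + 16546/11993) + 6 = 502135777/166642735 + 6 = 1501992187/166642735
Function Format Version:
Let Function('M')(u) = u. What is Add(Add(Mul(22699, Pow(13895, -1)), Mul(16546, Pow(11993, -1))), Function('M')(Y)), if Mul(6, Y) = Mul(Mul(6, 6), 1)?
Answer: Rational(1501992187, 166642735) ≈ 9.0132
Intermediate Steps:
Y = 6 (Y = Mul(Rational(1, 6), Mul(Mul(6, 6), 1)) = Mul(Rational(1, 6), Mul(36, 1)) = Mul(Rational(1, 6), 36) = 6)
Add(Add(Mul(22699, Pow(13895, -1)), Mul(16546, Pow(11993, -1))), Function('M')(Y)) = Add(Add(Mul(22699, Pow(13895, -1)), Mul(16546, Pow(11993, -1))), 6) = Add(Add(Mul(22699, Rational(1, 13895)), Mul(16546, Rational(1, 11993))), 6) = Add(Add(Rational(22699, 13895), Rational(16546, 11993)), 6) = Add(Rational(502135777, 166642735), 6) = Rational(1501992187, 166642735)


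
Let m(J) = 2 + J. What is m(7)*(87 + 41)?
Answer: 1152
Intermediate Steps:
m(7)*(87 + 41) = (2 + 7)*(87 + 41) = 9*128 = 1152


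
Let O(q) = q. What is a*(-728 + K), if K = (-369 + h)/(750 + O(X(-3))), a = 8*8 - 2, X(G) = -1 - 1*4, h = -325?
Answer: -33669348/745 ≈ -45194.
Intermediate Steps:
X(G) = -5 (X(G) = -1 - 4 = -5)
a = 62 (a = 64 - 2 = 62)
K = -694/745 (K = (-369 - 325)/(750 - 5) = -694/745 ≈ -0.93154)
a*(-728 + K) = 62*(-728 - 694/745) = 62*(-543054/745) = -33669348/745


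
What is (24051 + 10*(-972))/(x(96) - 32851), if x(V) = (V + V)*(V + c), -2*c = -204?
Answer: 14331/5165 ≈ 2.7746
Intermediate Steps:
c = 102 (c = -½*(-204) = 102)
x(V) = 2*V*(102 + V) (x(V) = (V + V)*(V + 102) = (2*V)*(102 + V) = 2*V*(102 + V))
(24051 + 10*(-972))/(x(96) - 32851) = (24051 + 10*(-972))/(2*96*(102 + 96) - 32851) = (24051 - 9720)/(2*96*198 - 32851) = 14331/(38016 - 32851) = 14331/5165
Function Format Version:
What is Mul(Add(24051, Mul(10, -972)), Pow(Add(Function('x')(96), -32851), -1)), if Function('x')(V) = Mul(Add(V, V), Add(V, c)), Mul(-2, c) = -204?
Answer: Rational(14331, 5165) ≈ 2.7746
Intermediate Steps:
c = 102 (c = Mul(Rational(-1, 2), -204) = 102)
Function('x')(V) = Mul(2, V, Add(102, V)) (Function('x')(V) = Mul(Add(V, V), Add(V, 102)) = Mul(Mul(2, V), Add(102, V)) = Mul(2, V, Add(102, V)))
Mul(Add(24051, Mul(10, -972)), Pow(Add(Function('x')(96), -32851), -1)) = Mul(Add(24051, Mul(10, -972)), Pow(Add(Mul(2, 96, Add(102, 96)), -32851), -1)) = Mul(Add(24051, -9720), Pow(Add(Mul(2, 96, 198), -32851), -1)) = Mul(14331, Pow(Add(38016, -32851), -1)) = Mul(14331, Pow(5165, -1)) = Mul(14331, Rational(1, 5165)) = Rational(14331, 5165)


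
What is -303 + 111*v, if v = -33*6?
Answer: -22281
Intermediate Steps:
v = -198
-303 + 111*v = -303 + 111*(-198) = -303 - 21978 = -22281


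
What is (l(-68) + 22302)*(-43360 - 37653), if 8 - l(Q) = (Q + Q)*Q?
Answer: -1058191806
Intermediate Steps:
l(Q) = 8 - 2*Q² (l(Q) = 8 - (Q + Q)*Q = 8 - 2*Q*Q = 8 - 2*Q²)
(l(-68) + 22302)*(-43360 - 37653) = ((8 - 2*(-68)²) + 22302)*(-43360 - 37653) = ((8 - 2*4624) + 22302)*(-81013) = ((8 - 9248) + 22302)*(-81013) = (-9240 + 22302)*(-81013) = 13062*(-81013) = -1058191806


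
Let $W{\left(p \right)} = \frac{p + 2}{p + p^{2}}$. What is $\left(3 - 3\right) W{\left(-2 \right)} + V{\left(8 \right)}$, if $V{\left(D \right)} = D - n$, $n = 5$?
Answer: $3$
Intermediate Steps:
$W{\left(p \right)} = \frac{2 + p}{p + p^{2}}$
$V{\left(D \right)} = -5 + D$ ($V{\left(D \right)} = D - 5 = -5 + D$)
$\left(3 - 3\right) W{\left(-2 \right)} + V{\left(8 \right)} = \left(3 - 3\right) \frac{2 - 2}{\left(-2\right) \left(1 - 2\right)} + \left(-5 + 8\right) = \left(3 - 3\right) \left(\left(- \frac{1}{2}\right) \frac{1}{-1} \cdot 0\right) + 3 = 0 \left(\left(- \frac{1}{2}\right) \left(-1\right) 0\right) + 3 = 0 \cdot 0 + 3 = 0 + 3 = 3$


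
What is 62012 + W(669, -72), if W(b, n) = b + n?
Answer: 62609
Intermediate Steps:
62012 + W(669, -72) = 62012 + (669 - 72) = 62012 + 597 = 62609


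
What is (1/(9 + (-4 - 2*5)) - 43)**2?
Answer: 46656/25 ≈ 1866.2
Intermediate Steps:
(1/(9 + (-4 - 2*5)) - 43)**2 = (1/(9 + (-4 - 1*10)) - 43)**2 = (1/(9 + (-4 - 10)) - 43)**2 = (1/(9 - 14) - 43)**2 = (1/(-5) - 43)**2 = (-1/5 - 43)**2 = (-216/5)**2 = 46656/25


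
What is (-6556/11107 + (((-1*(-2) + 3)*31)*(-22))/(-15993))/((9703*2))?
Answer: -33487619/1723585137453 ≈ -1.9429e-5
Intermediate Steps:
(-6556/11107 + (((-1*(-2) + 3)*31)*(-22))/(-15993))/((9703*2)) = (-6556*1/11107 + (((2 + 3)*31)*(-22))*(-1/15993))/19406 = (-6556/11107 + ((5*31)*(-22))*(-1/15993))*(1/19406) = (-6556/11107 + (155*(-22))*(-1/15993))*(1/19406) = (-6556/11107 - 3410*(-1/15993))*(1/19406) = (-6556/11107 + 3410/15993)*(1/19406) = -66975238/177634251*1/19406 = -33487619/1723585137453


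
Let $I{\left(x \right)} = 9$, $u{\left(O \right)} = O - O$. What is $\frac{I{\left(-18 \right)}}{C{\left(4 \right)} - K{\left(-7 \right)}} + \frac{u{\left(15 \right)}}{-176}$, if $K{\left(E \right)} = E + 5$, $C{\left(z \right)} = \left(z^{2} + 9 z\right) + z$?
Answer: $\frac{9}{58} \approx 0.15517$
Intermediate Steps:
$C{\left(z \right)} = z^{2} + 10 z$
$u{\left(O \right)} = 0$
$K{\left(E \right)} = 5 + E$
$\frac{I{\left(-18 \right)}}{C{\left(4 \right)} - K{\left(-7 \right)}} + \frac{u{\left(15 \right)}}{-176} = \frac{9}{4 \left(10 + 4\right) - \left(5 - 7\right)} + \frac{0}{-176} = \frac{9}{4 \cdot 14 - -2} + 0 \left(- \frac{1}{176}\right) = \frac{9}{56 + 2} + 0 = \frac{9}{58} + 0 = \frac{9}{58}$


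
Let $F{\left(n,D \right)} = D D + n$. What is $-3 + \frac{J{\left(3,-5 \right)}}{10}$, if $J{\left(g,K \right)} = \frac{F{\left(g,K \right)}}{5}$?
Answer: $- \frac{61}{25} \approx -2.44$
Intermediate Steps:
$F{\left(n,D \right)} = n + D^{2}$ ($F{\left(n,D \right)} = D^{2} + n = n + D^{2}$)
$J{\left(g,K \right)} = \frac{g}{5} + \frac{K^{2}}{5}$ ($J{\left(g,K \right)} = \frac{g + K^{2}}{5} = \left(g + K^{2}\right) \frac{1}{5} = \frac{g}{5} + \frac{K^{2}}{5}$)
$-3 + \frac{J{\left(3,-5 \right)}}{10} = -3 + \frac{\frac{1}{5} \cdot 3 + \frac{\left(-5\right)^{2}}{5}}{10} = -3 + \left(\frac{3}{5} + \frac{1}{5} \cdot 25\right) \frac{1}{10} = -3 + \left(\frac{3}{5} + 5\right) \frac{1}{10} = -3 + \frac{28}{5} \cdot \frac{1}{10} = -3 + \frac{14}{25} = - \frac{61}{25}$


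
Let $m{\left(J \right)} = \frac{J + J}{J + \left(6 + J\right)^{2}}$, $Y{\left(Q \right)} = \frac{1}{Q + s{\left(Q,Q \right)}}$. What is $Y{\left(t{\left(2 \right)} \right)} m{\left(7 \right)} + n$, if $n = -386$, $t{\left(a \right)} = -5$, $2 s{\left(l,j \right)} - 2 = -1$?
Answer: $- \frac{152863}{396} \approx -386.02$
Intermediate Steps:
$s{\left(l,j \right)} = \frac{1}{2}$ ($s{\left(l,j \right)} = 1 + \frac{1}{2} \left(-1\right) = 1 - \frac{1}{2} = \frac{1}{2}$)
$Y{\left(Q \right)} = \frac{1}{\frac{1}{2} + Q}$ ($Y{\left(Q \right)} = \frac{1}{Q + \frac{1}{2}} = \frac{1}{\frac{1}{2} + Q}$)
$m{\left(J \right)} = \frac{2 J}{J + \left(6 + J\right)^{2}}$
$Y{\left(t{\left(2 \right)} \right)} m{\left(7 \right)} + n = \frac{2}{1 + 2 \left(-5\right)} 2 \cdot 7 \frac{1}{7 + \left(6 + 7\right)^{2}} - 386 = \frac{2}{1 - 10} \cdot 2 \cdot 7 \frac{1}{7 + 13^{2}} - 386 = \frac{2}{-9} \cdot 2 \cdot 7 \frac{1}{7 + 169} - 386 = 2 \left(- \frac{1}{9}\right) 2 \cdot 7 \cdot \frac{1}{176} - 386 = - \frac{2 \cdot 2 \cdot 7 \cdot \frac{1}{176}}{9} - 386 = \left(- \frac{2}{9}\right) \frac{7}{88} - 386 = - \frac{7}{396} - 386 = - \frac{152863}{396}$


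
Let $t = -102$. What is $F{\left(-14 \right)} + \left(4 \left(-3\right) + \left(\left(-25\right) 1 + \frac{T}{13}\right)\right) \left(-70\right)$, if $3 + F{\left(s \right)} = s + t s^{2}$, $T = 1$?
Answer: $- \frac{226517}{13} \approx -17424.0$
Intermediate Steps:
$F{\left(s \right)} = -3 + s - 102 s^{2}$ ($F{\left(s \right)} = -3 - \left(- s + 102 s^{2}\right) = -3 + s - 102 s^{2}$)
$F{\left(-14 \right)} + \left(4 \left(-3\right) + \left(\left(-25\right) 1 + \frac{T}{13}\right)\right) \left(-70\right) = \left(-3 - 14 - 102 \left(-14\right)^{2}\right) + \left(4 \left(-3\right) + \left(\left(-25\right) 1 + 1 \cdot \frac{1}{13}\right)\right) \left(-70\right) = \left(-3 - 14 - 19992\right) + \left(-12 + \left(-25 + 1 \cdot \frac{1}{13}\right)\right) \left(-70\right) = \left(-3 - 14 - 19992\right) + \left(-12 + \left(-25 + \frac{1}{13}\right)\right) \left(-70\right) = -20009 + \left(-12 - \frac{324}{13}\right) \left(-70\right) = -20009 - - \frac{33600}{13} = -20009 + \frac{33600}{13} = - \frac{226517}{13}$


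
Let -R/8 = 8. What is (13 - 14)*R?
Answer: 64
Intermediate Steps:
R = -64 (R = -8*8 = -64)
(13 - 14)*R = (13 - 14)*(-64) = -1*(-64) = 64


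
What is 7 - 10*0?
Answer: 7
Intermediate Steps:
7 - 10*0 = 7 + 0 = 7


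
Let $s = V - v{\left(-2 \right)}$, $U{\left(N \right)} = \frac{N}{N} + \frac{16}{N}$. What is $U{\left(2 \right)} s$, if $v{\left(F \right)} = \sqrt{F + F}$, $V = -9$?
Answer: $-81 - 18 i \approx -81.0 - 18.0 i$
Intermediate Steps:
$U{\left(N \right)} = 1 + \frac{16}{N}$
$v{\left(F \right)} = \sqrt{2} \sqrt{F}$ ($v{\left(F \right)} = \sqrt{2 F} = \sqrt{2} \sqrt{F}$)
$s = -9 - 2 i$ ($s = -9 - \sqrt{2} \sqrt{-2} = -9 - \sqrt{2} i \sqrt{2} = -9 - 2 i \approx -9.0 - 2.0 i$)
$U{\left(2 \right)} s = \frac{16 + 2}{2} \left(-9 - 2 i\right) = \frac{1}{2} \cdot 18 \left(-9 - 2 i\right) = 9 \left(-9 - 2 i\right) = -81 - 18 i$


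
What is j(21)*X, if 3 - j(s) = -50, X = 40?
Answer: 2120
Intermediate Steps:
j(s) = 53 (j(s) = 3 - 1*(-50) = 3 + 50 = 53)
j(21)*X = 53*40 = 2120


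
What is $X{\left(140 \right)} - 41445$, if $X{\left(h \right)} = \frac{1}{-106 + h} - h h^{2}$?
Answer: $- \frac{94705129}{34} \approx -2.7854 \cdot 10^{6}$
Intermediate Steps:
$X{\left(h \right)} = \frac{1}{-106 + h} - h^{3}$
$X{\left(140 \right)} - 41445 = \frac{1 - 140^{4} + 106 \cdot 140^{3}}{-106 + 140} - 41445 = \frac{1 - 384160000 + 106 \cdot 2744000}{34} - 41445 = \frac{1 - 384160000 + 290864000}{34} - 41445 = \frac{1}{34} \left(-93295999\right) - 41445 = - \frac{93295999}{34} - 41445 = - \frac{94705129}{34}$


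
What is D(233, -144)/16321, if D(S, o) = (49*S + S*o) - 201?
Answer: -22336/16321 ≈ -1.3685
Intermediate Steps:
D(S, o) = -201 + 49*S + S*o
D(233, -144)/16321 = (-201 + 49*233 + 233*(-144))/16321 = (-201 + 11417 - 33552)*(1/16321) = -22336*1/16321 = -22336/16321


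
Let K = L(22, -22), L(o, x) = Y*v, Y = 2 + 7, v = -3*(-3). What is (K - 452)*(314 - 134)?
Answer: -66780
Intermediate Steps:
v = 9
Y = 9
L(o, x) = 81 (L(o, x) = 9*9 = 81)
K = 81
(K - 452)*(314 - 134) = (81 - 452)*(314 - 134) = -371*180 = -66780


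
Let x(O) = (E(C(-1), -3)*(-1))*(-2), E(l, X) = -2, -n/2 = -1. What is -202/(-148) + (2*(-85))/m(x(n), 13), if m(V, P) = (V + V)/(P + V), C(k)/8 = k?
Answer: 28507/148 ≈ 192.61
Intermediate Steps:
n = 2 (n = -2*(-1) = 2)
C(k) = 8*k
x(O) = -4 (x(O) = -2*(-1)*(-2) = 2*(-2) = -4)
m(V, P) = 2*V/(P + V) (m(V, P) = (2*V)/(P + V) = 2*V/(P + V))
-202/(-148) + (2*(-85))/m(x(n), 13) = -202/(-148) + (2*(-85))/((2*(-4)/(13 - 4))) = -202*(-1/148) - 170/(2*(-4)/9) = 101/74 - 170/(2*(-4)*(1/9)) = 101/74 - 170/(-8/9) = 101/74 - 170*(-9/8) = 101/74 + 765/4 = 28507/148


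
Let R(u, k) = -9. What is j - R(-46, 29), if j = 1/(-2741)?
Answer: 24668/2741 ≈ 8.9996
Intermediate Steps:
j = -1/2741 ≈ -0.00036483
j - R(-46, 29) = -1/2741 - 1*(-9) = -1/2741 + 9 = 24668/2741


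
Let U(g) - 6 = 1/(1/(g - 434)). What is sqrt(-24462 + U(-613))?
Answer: I*sqrt(25503) ≈ 159.7*I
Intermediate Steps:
U(g) = -428 + g (U(g) = 6 + 1/(1/(g - 434)) = 6 + 1/(1/(-434 + g)) = 6 + (-434 + g) = -428 + g)
sqrt(-24462 + U(-613)) = sqrt(-24462 + (-428 - 613)) = sqrt(-24462 - 1041) = sqrt(-25503) = I*sqrt(25503)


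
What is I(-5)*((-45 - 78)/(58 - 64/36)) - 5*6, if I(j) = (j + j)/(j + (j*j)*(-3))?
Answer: -122547/4048 ≈ -30.273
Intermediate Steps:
I(j) = 2*j/(j - 3*j²) (I(j) = (2*j)/(j + j²*(-3)) = (2*j)/(j - 3*j²) = 2*j/(j - 3*j²))
I(-5)*((-45 - 78)/(58 - 64/36)) - 5*6 = (-2/(-1 + 3*(-5)))*((-45 - 78)/(58 - 64/36)) - 5*6 = (-2/(-1 - 15))*(-123/(58 - 64*1/36)) - 30 = (-2/(-16))*(-123/(58 - 16/9)) - 30 = (-2*(-1/16))*(-123/506/9) - 30 = (-123*9/506)/8 - 30 = (⅛)*(-1107/506) - 30 = -1107/4048 - 30 = -122547/4048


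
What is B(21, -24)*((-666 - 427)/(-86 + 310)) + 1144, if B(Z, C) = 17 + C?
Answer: 37701/32 ≈ 1178.2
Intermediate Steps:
B(21, -24)*((-666 - 427)/(-86 + 310)) + 1144 = (17 - 24)*((-666 - 427)/(-86 + 310)) + 1144 = -(-7651)/224 + 1144 = -7*(-1093/224) + 1144 = 1093/32 + 1144 = 37701/32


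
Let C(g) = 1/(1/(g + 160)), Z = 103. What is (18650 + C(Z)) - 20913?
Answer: -2000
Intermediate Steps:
C(g) = 160 + g (C(g) = 1/(1/(160 + g)) = 160 + g)
(18650 + C(Z)) - 20913 = (18650 + (160 + 103)) - 20913 = (18650 + 263) - 20913 = 18913 - 20913 = -2000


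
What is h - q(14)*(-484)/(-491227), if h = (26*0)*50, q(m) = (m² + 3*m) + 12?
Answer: -11000/44657 ≈ -0.24632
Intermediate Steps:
q(m) = 12 + m² + 3*m
h = 0 (h = 0*50 = 0)
h - q(14)*(-484)/(-491227) = 0 - (12 + 14² + 3*14)*(-484)/(-491227) = 0 - (12 + 196 + 42)*(-484)*(-1)/491227 = 0 - 250*(-484)*(-1)/491227 = 0 - (-121000)*(-1)/491227 = 0 - 1*11000/44657 = 0 - 11000/44657 = -11000/44657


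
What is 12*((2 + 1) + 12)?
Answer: 180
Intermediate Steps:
12*((2 + 1) + 12) = 12*(3 + 12) = 12*15 = 180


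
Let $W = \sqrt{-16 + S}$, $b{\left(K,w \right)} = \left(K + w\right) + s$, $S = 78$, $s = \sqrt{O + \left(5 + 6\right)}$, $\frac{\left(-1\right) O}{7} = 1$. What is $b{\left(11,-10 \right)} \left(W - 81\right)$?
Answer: $-243 + 3 \sqrt{62} \approx -219.38$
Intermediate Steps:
$O = -7$ ($O = \left(-7\right) 1 = -7$)
$s = 2$ ($s = \sqrt{-7 + \left(5 + 6\right)} = \sqrt{-7 + 11} = \sqrt{4} = 2$)
$b{\left(K,w \right)} = 2 + K + w$ ($b{\left(K,w \right)} = \left(K + w\right) + 2 = 2 + K + w$)
$W = \sqrt{62}$ ($W = \sqrt{-16 + 78} = \sqrt{62} \approx 7.874$)
$b{\left(11,-10 \right)} \left(W - 81\right) = \left(2 + 11 - 10\right) \left(\sqrt{62} - 81\right) = 3 \left(-81 + \sqrt{62}\right) = -243 + 3 \sqrt{62}$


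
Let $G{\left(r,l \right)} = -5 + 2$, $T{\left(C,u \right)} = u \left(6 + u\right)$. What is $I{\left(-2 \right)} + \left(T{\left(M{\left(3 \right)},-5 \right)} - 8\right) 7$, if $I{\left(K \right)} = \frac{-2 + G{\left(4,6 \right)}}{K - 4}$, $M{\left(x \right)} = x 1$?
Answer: $- \frac{541}{6} \approx -90.167$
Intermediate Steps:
$M{\left(x \right)} = x$
$G{\left(r,l \right)} = -3$
$I{\left(K \right)} = - \frac{5}{-4 + K}$ ($I{\left(K \right)} = \frac{-2 - 3}{K - 4} = - \frac{5}{-4 + K}$)
$I{\left(-2 \right)} + \left(T{\left(M{\left(3 \right)},-5 \right)} - 8\right) 7 = - \frac{5}{-4 - 2} + \left(- 5 \left(6 - 5\right) - 8\right) 7 = - \frac{5}{-6} + \left(\left(-5\right) 1 - 8\right) 7 = \left(-5\right) \left(- \frac{1}{6}\right) + \left(-5 - 8\right) 7 = \frac{5}{6} - 91 = - \frac{541}{6}$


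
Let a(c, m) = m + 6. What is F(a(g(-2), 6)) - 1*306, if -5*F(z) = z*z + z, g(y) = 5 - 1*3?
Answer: -1686/5 ≈ -337.20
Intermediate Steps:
g(y) = 2 (g(y) = 5 - 3 = 2)
a(c, m) = 6 + m
F(z) = -z/5 - z²/5 (F(z) = -(z*z + z)/5 = -(z² + z)/5 = -(z + z²)/5 = -z/5 - z²/5)
F(a(g(-2), 6)) - 1*306 = -(6 + 6)*(1 + (6 + 6))/5 - 1*306 = -⅕*12*(1 + 12) - 306 = -⅕*12*13 - 306 = -156/5 - 306 = -1686/5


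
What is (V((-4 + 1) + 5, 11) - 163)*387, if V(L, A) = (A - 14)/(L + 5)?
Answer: -442728/7 ≈ -63247.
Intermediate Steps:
V(L, A) = (-14 + A)/(5 + L)
(V((-4 + 1) + 5, 11) - 163)*387 = ((-14 + 11)/(5 + ((-4 + 1) + 5)) - 163)*387 = (-3/(5 + (-3 + 5)) - 163)*387 = (-3/(5 + 2) - 163)*387 = (-3/7 - 163)*387 = -1144/7*387 = -442728/7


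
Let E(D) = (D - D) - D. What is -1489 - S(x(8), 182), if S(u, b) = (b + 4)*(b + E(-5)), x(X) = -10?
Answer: -36271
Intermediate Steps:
E(D) = -D (E(D) = 0 - D = -D)
S(u, b) = (4 + b)*(5 + b) (S(u, b) = (b + 4)*(b - 1*(-5)) = (4 + b)*(b + 5) = (4 + b)*(5 + b))
-1489 - S(x(8), 182) = -1489 - (20 + 182² + 9*182) = -1489 - (20 + 33124 + 1638) = -1489 - 1*34782 = -1489 - 34782 = -36271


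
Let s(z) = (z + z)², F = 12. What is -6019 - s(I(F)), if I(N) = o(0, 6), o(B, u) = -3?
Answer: -6055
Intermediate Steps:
I(N) = -3
s(z) = 4*z² (s(z) = (2*z)² = 4*z²)
-6019 - s(I(F)) = -6019 - 4*(-3)² = -6019 - 4*9 = -6019 - 1*36 = -6019 - 36 = -6055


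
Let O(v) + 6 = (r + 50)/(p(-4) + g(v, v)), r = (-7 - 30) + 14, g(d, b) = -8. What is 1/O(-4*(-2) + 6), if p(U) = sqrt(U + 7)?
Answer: -194/1839 + 3*sqrt(3)/613 ≈ -0.097016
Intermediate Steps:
p(U) = sqrt(7 + U)
r = -23 (r = -37 + 14 = -23)
O(v) = -6 + 27/(-8 + sqrt(3)) (O(v) = -6 + (-23 + 50)/(sqrt(7 - 4) - 8) = -6 + 27/(sqrt(3) - 8) = -6 + 27/(-8 + sqrt(3)))
1/O(-4*(-2) + 6) = 1/(-582/61 - 27*sqrt(3)/61)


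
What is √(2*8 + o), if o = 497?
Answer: 3*√57 ≈ 22.650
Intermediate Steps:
√(2*8 + o) = √(2*8 + 497) = √(16 + 497) = √513 = 3*√57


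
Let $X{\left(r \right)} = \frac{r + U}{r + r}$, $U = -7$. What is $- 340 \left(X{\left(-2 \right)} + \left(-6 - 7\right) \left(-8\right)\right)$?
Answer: $-36125$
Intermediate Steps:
$X{\left(r \right)} = \frac{-7 + r}{2 r}$ ($X{\left(r \right)} = \frac{r - 7}{r + r} = \frac{-7 + r}{2 r}$)
$- 340 \left(X{\left(-2 \right)} + \left(-6 - 7\right) \left(-8\right)\right) = - 340 \left(\frac{-7 - 2}{2 \left(-2\right)} + \left(-6 - 7\right) \left(-8\right)\right) = - 340 \left(\frac{1}{2} \left(- \frac{1}{2}\right) \left(-9\right) - -104\right) = - 340 \left(\frac{9}{4} + 104\right) = \left(-340\right) \frac{425}{4} = -36125$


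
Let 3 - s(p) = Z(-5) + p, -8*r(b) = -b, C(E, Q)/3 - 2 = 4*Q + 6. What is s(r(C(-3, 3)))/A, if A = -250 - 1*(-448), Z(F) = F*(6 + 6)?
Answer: 37/132 ≈ 0.28030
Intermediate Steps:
C(E, Q) = 24 + 12*Q (C(E, Q) = 6 + 3*(4*Q + 6) = 6 + 3*(6 + 4*Q) = 6 + (18 + 12*Q) = 24 + 12*Q)
Z(F) = 12*F (Z(F) = F*12 = 12*F)
r(b) = b/8 (r(b) = -(-1)*b/8 = b/8)
A = 198 (A = -250 + 448 = 198)
s(p) = 63 - p (s(p) = 3 - (12*(-5) + p) = 3 - (-60 + p) = 3 + (60 - p) = 63 - p)
s(r(C(-3, 3)))/A = (63 - (24 + 12*3)/8)/198 = (63 - (24 + 36)/8)*(1/198) = (63 - 60/8)*(1/198) = (63 - 1*15/2)*(1/198) = (63 - 15/2)*(1/198) = (111/2)*(1/198) = 37/132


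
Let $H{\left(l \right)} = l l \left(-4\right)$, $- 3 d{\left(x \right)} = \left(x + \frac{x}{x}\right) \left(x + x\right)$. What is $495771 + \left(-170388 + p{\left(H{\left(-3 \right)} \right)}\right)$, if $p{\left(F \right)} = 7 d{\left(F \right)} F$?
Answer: $537063$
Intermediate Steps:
$d{\left(x \right)} = - \frac{2 x \left(1 + x\right)}{3}$ ($d{\left(x \right)} = - \frac{\left(x + \frac{x}{x}\right) \left(x + x\right)}{3} = - \frac{\left(x + 1\right) 2 x}{3} = - \frac{\left(1 + x\right) 2 x}{3} = - \frac{2 x \left(1 + x\right)}{3}$)
$H{\left(l \right)} = - 4 l^{2}$ ($H{\left(l \right)} = l^{2} \left(-4\right) = - 4 l^{2}$)
$p{\left(F \right)} = - \frac{14 F^{2} \left(1 + F\right)}{3}$ ($p{\left(F \right)} = 7 \left(- \frac{2 F \left(1 + F\right)}{3}\right) F = - \frac{14 F \left(1 + F\right)}{3} F = - \frac{14 F^{2} \left(1 + F\right)}{3}$)
$495771 + \left(-170388 + p{\left(H{\left(-3 \right)} \right)}\right) = 495771 - \left(170388 - \frac{14 \left(- 4 \left(-3\right)^{2}\right)^{2} \left(-1 - - 4 \left(-3\right)^{2}\right)}{3}\right) = 495771 - \left(170388 - \frac{14 \left(\left(-4\right) 9\right)^{2} \left(-1 - \left(-4\right) 9\right)}{3}\right) = 495771 - \left(170388 - \frac{14 \left(-36\right)^{2} \left(-1 - -36\right)}{3}\right) = 495771 - \left(170388 - 6048 \left(-1 + 36\right)\right) = 495771 - \left(170388 - 211680\right) = 495771 + \left(-170388 + 211680\right) = 495771 + 41292 = 537063$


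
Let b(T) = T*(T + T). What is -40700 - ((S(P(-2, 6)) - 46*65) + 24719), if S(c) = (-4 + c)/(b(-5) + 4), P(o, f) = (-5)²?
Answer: -1123729/18 ≈ -62429.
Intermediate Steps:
b(T) = 2*T² (b(T) = T*(2*T) = 2*T²)
P(o, f) = 25
S(c) = -2/27 + c/54 (S(c) = (-4 + c)/(2*(-5)² + 4) = (-4 + c)/(2*25 + 4) = (-4 + c)/(50 + 4) = (-4 + c)/54 = (-4 + c)*(1/54) = -2/27 + c/54)
-40700 - ((S(P(-2, 6)) - 46*65) + 24719) = -40700 - (((-2/27 + (1/54)*25) - 46*65) + 24719) = -40700 - (((-2/27 + 25/54) - 2990) + 24719) = -40700 - ((7/18 - 2990) + 24719) = -40700 - (-53813/18 + 24719) = -40700 - 1*391129/18 = -40700 - 391129/18 = -1123729/18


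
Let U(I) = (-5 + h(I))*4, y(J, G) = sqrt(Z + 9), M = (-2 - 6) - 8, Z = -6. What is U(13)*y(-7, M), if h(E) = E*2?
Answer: 84*sqrt(3) ≈ 145.49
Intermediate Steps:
h(E) = 2*E
M = -16 (M = -8 - 8 = -16)
y(J, G) = sqrt(3) (y(J, G) = sqrt(-6 + 9) = sqrt(3))
U(I) = -20 + 8*I (U(I) = (-5 + 2*I)*4 = -20 + 8*I)
U(13)*y(-7, M) = (-20 + 8*13)*sqrt(3) = (-20 + 104)*sqrt(3) = 84*sqrt(3)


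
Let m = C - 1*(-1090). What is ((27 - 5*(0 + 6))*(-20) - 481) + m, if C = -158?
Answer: 511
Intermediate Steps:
m = 932 (m = -158 - 1*(-1090) = -158 + 1090 = 932)
((27 - 5*(0 + 6))*(-20) - 481) + m = ((27 - 5*(0 + 6))*(-20) - 481) + 932 = ((27 - 5*6)*(-20) - 481) + 932 = ((27 - 30)*(-20) - 481) + 932 = (-3*(-20) - 481) + 932 = (60 - 481) + 932 = -421 + 932 = 511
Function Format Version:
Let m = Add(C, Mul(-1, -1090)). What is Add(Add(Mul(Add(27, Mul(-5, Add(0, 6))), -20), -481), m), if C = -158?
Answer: 511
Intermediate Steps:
m = 932 (m = Add(-158, Mul(-1, -1090)) = Add(-158, 1090) = 932)
Add(Add(Mul(Add(27, Mul(-5, Add(0, 6))), -20), -481), m) = Add(Add(Mul(Add(27, Mul(-5, Add(0, 6))), -20), -481), 932) = Add(Add(Mul(Add(27, Mul(-5, 6)), -20), -481), 932) = Add(Add(Mul(Add(27, -30), -20), -481), 932) = Add(Add(Mul(-3, -20), -481), 932) = Add(Add(60, -481), 932) = Add(-421, 932) = 511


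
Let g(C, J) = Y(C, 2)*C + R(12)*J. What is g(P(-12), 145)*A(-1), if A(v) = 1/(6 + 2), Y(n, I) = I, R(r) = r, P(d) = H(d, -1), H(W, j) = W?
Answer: 429/2 ≈ 214.50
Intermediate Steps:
P(d) = d
A(v) = 1/8
g(C, J) = 2*C + 12*J
g(P(-12), 145)*A(-1) = (2*(-12) + 12*145)*(1/8) = (-24 + 1740)*(1/8) = 1716*(1/8) = 429/2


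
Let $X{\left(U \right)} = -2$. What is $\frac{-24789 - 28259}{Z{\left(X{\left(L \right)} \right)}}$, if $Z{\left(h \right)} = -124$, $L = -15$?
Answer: $\frac{13262}{31} \approx 427.81$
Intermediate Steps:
$\frac{-24789 - 28259}{Z{\left(X{\left(L \right)} \right)}} = \frac{-24789 - 28259}{-124} = \left(-24789 - 28259\right) \left(- \frac{1}{124}\right) = \left(-53048\right) \left(- \frac{1}{124}\right) = \frac{13262}{31}$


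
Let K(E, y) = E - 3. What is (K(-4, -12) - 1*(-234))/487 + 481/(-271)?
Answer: -172730/131977 ≈ -1.3088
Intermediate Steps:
K(E, y) = -3 + E
(K(-4, -12) - 1*(-234))/487 + 481/(-271) = ((-3 - 4) - 1*(-234))/487 + 481/(-271) = (-7 + 234)*(1/487) + 481*(-1/271) = 227*(1/487) - 481/271 = 227/487 - 481/271 = -172730/131977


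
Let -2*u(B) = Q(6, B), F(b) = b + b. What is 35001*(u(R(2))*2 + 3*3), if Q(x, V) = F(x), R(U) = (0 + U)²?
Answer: -105003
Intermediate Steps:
F(b) = 2*b
R(U) = U²
Q(x, V) = 2*x
u(B) = -6
35001*(u(R(2))*2 + 3*3) = 35001*(-6*2 + 3*3) = 35001*(-12 + 9) = 35001*(-3) = -105003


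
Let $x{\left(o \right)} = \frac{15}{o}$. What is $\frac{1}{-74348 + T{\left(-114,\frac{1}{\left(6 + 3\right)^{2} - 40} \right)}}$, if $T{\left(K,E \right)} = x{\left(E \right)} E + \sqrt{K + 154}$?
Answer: $- \frac{74333}{5525394849} - \frac{2 \sqrt{10}}{5525394849} \approx -1.3454 \cdot 10^{-5}$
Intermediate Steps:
$T{\left(K,E \right)} = 15 + \sqrt{154 + K}$ ($T{\left(K,E \right)} = \frac{15}{E} E + \sqrt{K + 154} = 15 + \sqrt{154 + K}$)
$\frac{1}{-74348 + T{\left(-114,\frac{1}{\left(6 + 3\right)^{2} - 40} \right)}} = \frac{1}{-74348 + \left(15 + \sqrt{154 - 114}\right)} = \frac{1}{-74348 + \left(15 + \sqrt{40}\right)} = \frac{1}{-74348 + \left(15 + 2 \sqrt{10}\right)} = \frac{1}{-74333 + 2 \sqrt{10}}$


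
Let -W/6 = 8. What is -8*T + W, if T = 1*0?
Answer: -48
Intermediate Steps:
W = -48 (W = -6*8 = -48)
T = 0
-8*T + W = -8*0 - 48 = 0 - 48 = -48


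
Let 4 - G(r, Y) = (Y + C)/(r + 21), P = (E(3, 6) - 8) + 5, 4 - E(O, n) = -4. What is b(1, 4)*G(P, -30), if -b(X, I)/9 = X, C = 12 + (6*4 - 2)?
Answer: -450/13 ≈ -34.615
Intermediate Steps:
C = 34 (C = 12 + (24 - 2) = 12 + 22 = 34)
E(O, n) = 8 (E(O, n) = 4 - 1*(-4) = 4 + 4 = 8)
P = 5 (P = (8 - 8) + 5 = 0 + 5 = 5)
b(X, I) = -9*X
G(r, Y) = 4 - (34 + Y)/(21 + r) (G(r, Y) = 4 - (Y + 34)/(r + 21) = 4 - (34 + Y)/(21 + r))
b(1, 4)*G(P, -30) = (-9*1)*((50 - 1*(-30) + 4*5)/(21 + 5)) = -9*(50 + 30 + 20)/26 = -9*100/26 = -9*50/13 = -450/13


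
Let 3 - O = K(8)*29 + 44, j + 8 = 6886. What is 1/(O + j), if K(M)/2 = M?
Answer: 1/6373 ≈ 0.00015691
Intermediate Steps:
j = 6878 (j = -8 + 6886 = 6878)
K(M) = 2*M
O = -505 (O = 3 - ((2*8)*29 + 44) = 3 - (16*29 + 44) = 3 - (464 + 44) = 3 - 1*508 = 3 - 508 = -505)
1/(O + j) = 1/(-505 + 6878) = 1/6373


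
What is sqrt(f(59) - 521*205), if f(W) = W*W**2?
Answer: sqrt(98574) ≈ 313.96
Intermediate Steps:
f(W) = W**3
sqrt(f(59) - 521*205) = sqrt(59**3 - 521*205) = sqrt(205379 - 106805) = sqrt(98574)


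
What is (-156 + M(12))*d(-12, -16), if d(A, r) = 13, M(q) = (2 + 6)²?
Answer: -1196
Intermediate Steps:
M(q) = 64 (M(q) = 8² = 64)
(-156 + M(12))*d(-12, -16) = (-156 + 64)*13 = -92*13 = -1196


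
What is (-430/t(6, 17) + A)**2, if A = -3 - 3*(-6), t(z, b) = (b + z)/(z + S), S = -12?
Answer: 8555625/529 ≈ 16173.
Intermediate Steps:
t(z, b) = (b + z)/(-12 + z) (t(z, b) = (b + z)/(z - 12) = (b + z)/(-12 + z))
A = 15 (A = -3 + 18 = 15)
(-430/t(6, 17) + A)**2 = (-430*(-12 + 6)/(17 + 6) + 15)**2 = (-430/(23/(-6)) + 15)**2 = (-430/((-1/6*23)) + 15)**2 = (-430/(-23/6) + 15)**2 = (-430*(-6/23) + 15)**2 = (2580/23 + 15)**2 = (2925/23)**2 = 8555625/529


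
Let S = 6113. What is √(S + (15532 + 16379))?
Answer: 14*√194 ≈ 195.00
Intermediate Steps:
√(S + (15532 + 16379)) = √(6113 + (15532 + 16379)) = √(6113 + 31911) = √38024 = 14*√194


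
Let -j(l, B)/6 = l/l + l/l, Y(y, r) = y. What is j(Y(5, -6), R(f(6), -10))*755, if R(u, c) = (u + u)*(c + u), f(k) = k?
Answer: -9060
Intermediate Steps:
R(u, c) = 2*u*(c + u) (R(u, c) = (2*u)*(c + u) = 2*u*(c + u))
j(l, B) = -12 (j(l, B) = -6*(l/l + l/l) = -6*(1 + 1) = -6*2 = -12)
j(Y(5, -6), R(f(6), -10))*755 = -12*755 = -9060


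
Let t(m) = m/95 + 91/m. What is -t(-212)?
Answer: 53589/20140 ≈ 2.6608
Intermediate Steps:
t(m) = 91/m + m/95 (t(m) = m*(1/95) + 91/m = m/95 + 91/m = 91/m + m/95)
-t(-212) = -(91/(-212) + (1/95)*(-212)) = -(91*(-1/212) - 212/95) = -(-91/212 - 212/95) = -1*(-53589/20140) = 53589/20140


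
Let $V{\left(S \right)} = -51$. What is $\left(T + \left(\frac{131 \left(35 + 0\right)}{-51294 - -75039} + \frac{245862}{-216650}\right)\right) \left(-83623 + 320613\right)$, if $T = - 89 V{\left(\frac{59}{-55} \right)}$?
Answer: $\frac{110652428748361838}{102887085} \approx 1.0755 \cdot 10^{9}$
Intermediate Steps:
$T = 4539$ ($T = \left(-89\right) \left(-51\right) = 4539$)
$\left(T + \left(\frac{131 \left(35 + 0\right)}{-51294 - -75039} + \frac{245862}{-216650}\right)\right) \left(-83623 + 320613\right) = \left(4539 + \left(\frac{131 \left(35 + 0\right)}{-51294 - -75039} + \frac{245862}{-216650}\right)\right) \left(-83623 + 320613\right) = \left(4539 + \left(\frac{131 \cdot 35}{-51294 + 75039} + 245862 \left(- \frac{1}{216650}\right)\right)\right) 236990 = \left(4539 - \left(\frac{122931}{108325} - \frac{4585}{23745}\right)\right) 236990 = \left(4539 + \left(4585 \cdot \frac{1}{23745} - \frac{122931}{108325}\right)\right) 236990 = \left(4539 + \left(\frac{917}{4749} - \frac{122931}{108325}\right)\right) 236990 = \left(4539 - \frac{484465294}{514435425}\right) 236990 = \frac{2334537928781}{514435425} \cdot 236990 = \frac{110652428748361838}{102887085}$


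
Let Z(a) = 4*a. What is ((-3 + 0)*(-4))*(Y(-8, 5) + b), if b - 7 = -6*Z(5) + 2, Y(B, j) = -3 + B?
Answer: -1464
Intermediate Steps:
b = -111 (b = 7 + (-24*5 + 2) = 7 + (-6*20 + 2) = 7 + (-120 + 2) = 7 - 118 = -111)
((-3 + 0)*(-4))*(Y(-8, 5) + b) = ((-3 + 0)*(-4))*((-3 - 8) - 111) = (-3*(-4))*(-11 - 111) = 12*(-122) = -1464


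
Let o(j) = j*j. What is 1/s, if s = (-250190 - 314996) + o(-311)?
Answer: -1/468465 ≈ -2.1346e-6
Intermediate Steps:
o(j) = j²
s = -468465 (s = (-250190 - 314996) + (-311)² = -565186 + 96721 = -468465)
1/s = 1/(-468465) = -1/468465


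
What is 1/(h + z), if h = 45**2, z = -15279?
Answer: -1/13254 ≈ -7.5449e-5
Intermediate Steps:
h = 2025
1/(h + z) = 1/(2025 - 15279) = 1/(-13254) = -1/13254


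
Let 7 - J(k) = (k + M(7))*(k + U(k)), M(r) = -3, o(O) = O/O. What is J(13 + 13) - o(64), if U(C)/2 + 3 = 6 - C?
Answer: 466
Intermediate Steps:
o(O) = 1
U(C) = 6 - 2*C (U(C) = -6 + 2*(6 - C) = -6 + (12 - 2*C) = 6 - 2*C)
J(k) = 7 - (-3 + k)*(6 - k) (J(k) = 7 - (k - 3)*(k + (6 - 2*k)) = 7 - (-3 + k)*(6 - k))
J(13 + 13) - o(64) = (25 + (13 + 13)² - 9*(13 + 13)) - 1*1 = (25 + 26² - 9*26) - 1 = (25 + 676 - 234) - 1 = 467 - 1 = 466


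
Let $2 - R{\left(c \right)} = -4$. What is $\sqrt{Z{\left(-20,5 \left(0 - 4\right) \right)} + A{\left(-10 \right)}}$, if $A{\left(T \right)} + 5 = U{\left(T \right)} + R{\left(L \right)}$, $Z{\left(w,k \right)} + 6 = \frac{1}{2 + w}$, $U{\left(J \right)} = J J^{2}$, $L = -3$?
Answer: $\frac{i \sqrt{36182}}{6} \approx 31.703 i$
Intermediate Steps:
$U{\left(J \right)} = J^{3}$
$R{\left(c \right)} = 6$ ($R{\left(c \right)} = 2 - -4 = 2 + 4 = 6$)
$Z{\left(w,k \right)} = -6 + \frac{1}{2 + w}$
$A{\left(T \right)} = 1 + T^{3}$ ($A{\left(T \right)} = -5 + \left(T^{3} + 6\right) = -5 + \left(6 + T^{3}\right) = 1 + T^{3}$)
$\sqrt{Z{\left(-20,5 \left(0 - 4\right) \right)} + A{\left(-10 \right)}} = \sqrt{\frac{-11 - -120}{2 - 20} + \left(1 + \left(-10\right)^{3}\right)} = \sqrt{\frac{-11 + 120}{-18} + \left(1 - 1000\right)} = \sqrt{\left(- \frac{1}{18}\right) 109 - 999} = \sqrt{- \frac{109}{18} - 999} = \sqrt{- \frac{18091}{18}} = \frac{i \sqrt{36182}}{6}$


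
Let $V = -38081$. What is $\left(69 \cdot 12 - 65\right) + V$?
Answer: $-37318$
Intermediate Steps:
$\left(69 \cdot 12 - 65\right) + V = \left(69 \cdot 12 - 65\right) - 38081 = \left(828 - 65\right) - 38081 = 763 - 38081 = -37318$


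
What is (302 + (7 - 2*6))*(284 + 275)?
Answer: 166023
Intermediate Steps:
(302 + (7 - 2*6))*(284 + 275) = (302 + (7 - 12))*559 = (302 - 5)*559 = 297*559 = 166023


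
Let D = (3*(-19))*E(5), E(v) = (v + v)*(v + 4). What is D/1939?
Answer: -5130/1939 ≈ -2.6457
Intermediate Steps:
E(v) = 2*v*(4 + v) (E(v) = (2*v)*(4 + v) = 2*v*(4 + v))
D = -5130 (D = (3*(-19))*(2*5*(4 + 5)) = -114*5*9 = -57*90 = -5130)
D/1939 = -5130/1939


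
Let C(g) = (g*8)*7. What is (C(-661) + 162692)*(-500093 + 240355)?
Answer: -32642832888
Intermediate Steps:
C(g) = 56*g (C(g) = (8*g)*7 = 56*g)
(C(-661) + 162692)*(-500093 + 240355) = (56*(-661) + 162692)*(-500093 + 240355) = (-37016 + 162692)*(-259738) = 125676*(-259738) = -32642832888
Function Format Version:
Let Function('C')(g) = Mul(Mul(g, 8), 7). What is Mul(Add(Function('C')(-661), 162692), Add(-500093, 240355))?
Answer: -32642832888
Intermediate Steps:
Function('C')(g) = Mul(56, g) (Function('C')(g) = Mul(Mul(8, g), 7) = Mul(56, g))
Mul(Add(Function('C')(-661), 162692), Add(-500093, 240355)) = Mul(Add(Mul(56, -661), 162692), Add(-500093, 240355)) = Mul(Add(-37016, 162692), -259738) = Mul(125676, -259738) = -32642832888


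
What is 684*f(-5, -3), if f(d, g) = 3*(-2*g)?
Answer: 12312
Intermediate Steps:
f(d, g) = -6*g
684*f(-5, -3) = 684*(-6*(-3)) = 684*18 = 12312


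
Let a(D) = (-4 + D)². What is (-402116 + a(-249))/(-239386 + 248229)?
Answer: -338107/8843 ≈ -38.234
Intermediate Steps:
(-402116 + a(-249))/(-239386 + 248229) = (-402116 + (-4 - 249)²)/(-239386 + 248229) = (-402116 + (-253)²)/8843 = (-402116 + 64009)*(1/8843) = -338107*1/8843 = -338107/8843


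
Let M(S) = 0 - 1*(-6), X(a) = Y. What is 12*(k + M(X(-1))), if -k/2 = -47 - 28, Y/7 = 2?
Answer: 1872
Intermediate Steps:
Y = 14 (Y = 7*2 = 14)
X(a) = 14
M(S) = 6 (M(S) = 0 + 6 = 6)
k = 150 (k = -2*(-47 - 28) = -2*(-75) = 150)
12*(k + M(X(-1))) = 12*(150 + 6) = 12*156 = 1872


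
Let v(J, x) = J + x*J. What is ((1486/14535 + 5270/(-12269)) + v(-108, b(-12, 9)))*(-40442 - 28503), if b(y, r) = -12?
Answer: -2920476710710856/35665983 ≈ -8.1884e+7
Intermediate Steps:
v(J, x) = J + J*x
((1486/14535 + 5270/(-12269)) + v(-108, b(-12, 9)))*(-40442 - 28503) = ((1486/14535 + 5270/(-12269)) - 108*(1 - 12))*(-40442 - 28503) = ((1486*(1/14535) + 5270*(-1/12269)) - 108*(-11))*(-68945) = ((1486/14535 - 5270/12269) + 1188)*(-68945) = (-58367716/178329915 + 1188)*(-68945) = (211797571304/178329915)*(-68945) = -2920476710710856/35665983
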